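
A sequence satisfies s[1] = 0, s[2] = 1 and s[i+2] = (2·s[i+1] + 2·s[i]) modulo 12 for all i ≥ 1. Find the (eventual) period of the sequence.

3

s[1] = 0,  s[2] = 1,  s[3] = 2,  s[4] = 6,  s[5] = 4,  s[6] = 8,  s[7] = 0,  s[8] = 4,  s[9] = 8.
Since (s[8], s[9]) = (s[5], s[6]) = (4, 8) (two consecutive terms determine the rest), the sequence is eventually periodic: after a pre-period of length 4 it cycles with period 3.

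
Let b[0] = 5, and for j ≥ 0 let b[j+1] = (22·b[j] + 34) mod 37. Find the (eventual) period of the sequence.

36

We have b[0] = 5, b[1] = 33, b[2] = 20, b[3] = 30, b[4] = 28, b[5] = 21, b[6] = 15, b[7] = 31, b[8] = 13, b[9] = 24, b[10] = 7, b[11] = 3, b[12] = 26, b[13] = 14, b[14] = 9, b[15] = 10, b[16] = 32, b[17] = 35, b[18] = 27, b[19] = 36, b[20] = 12, b[21] = 2, b[22] = 4, b[23] = 11, b[24] = 17, b[25] = 1, b[26] = 19, b[27] = 8, b[28] = 25, b[29] = 29, b[30] = 6, b[31] = 18, b[32] = 23, b[33] = 22, b[34] = 0, b[35] = 34, b[36] = 5.
The sequence repeats with period 36.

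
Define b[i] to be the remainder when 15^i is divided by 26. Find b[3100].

Listing terms: b[0] = 1, b[1] = 15, b[2] = 17, b[3] = 21, b[4] = 3, b[5] = 19, b[6] = 25, b[7] = 11, b[8] = 9, b[9] = 5, b[10] = 23, b[11] = 7, b[12] = 1.
The sequence repeats with period 12.
So b[3100] = b[0 + ((3100-0) mod 12)] = b[4] = 3.

3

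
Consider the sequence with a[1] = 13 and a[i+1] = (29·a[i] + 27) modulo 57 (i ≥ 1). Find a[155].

46

a[1] = 13, a[2] = 5, a[3] = 1, a[4] = 56, a[5] = 55, a[6] = 26, a[7] = 40, a[8] = 47, a[9] = 22, a[10] = 38, a[11] = 46, a[12] = 50, a[13] = 52, a[14] = 53, a[15] = 25, a[16] = 11, a[17] = 4, a[18] = 29, a[19] = 13.
Since a[19] = a[1] = 13, the sequence is periodic with period 18.
(155 - 1) mod 18 = 10, so a[155] = a[11] = 46.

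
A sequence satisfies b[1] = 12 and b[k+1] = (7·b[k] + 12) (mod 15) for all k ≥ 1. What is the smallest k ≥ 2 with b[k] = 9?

We have b[1] = 12; b[2] = 6; b[3] = 9; b[4] = 0; b[5] = 12.
Since b[5] = b[1] = 12, the sequence is periodic with period 4.
The value 9 first appears (with k ≥ 2) at b[3].

3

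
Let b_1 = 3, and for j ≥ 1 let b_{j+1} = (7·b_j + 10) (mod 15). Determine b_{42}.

11

Listing terms: b_1 = 3; b_2 = 1; b_3 = 2; b_4 = 9; b_5 = 13; b_6 = 11; b_7 = 12; b_8 = 4; b_9 = 8; b_{10} = 6; b_{11} = 7; b_{12} = 14; b_{13} = 3.
The sequence repeats with period 12.
(42 - 1) mod 12 = 5, so b_{42} = b_6 = 11.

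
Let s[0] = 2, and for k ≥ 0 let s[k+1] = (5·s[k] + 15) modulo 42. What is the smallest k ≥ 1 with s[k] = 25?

s[0] = 2,  s[1] = 25,  s[2] = 14,  s[3] = 1,  s[4] = 20,  s[5] = 31,  s[6] = 2.
Since s[6] = s[0] = 2, the sequence is periodic with period 6.
The value 25 first appears (with k ≥ 1) at s[1].

1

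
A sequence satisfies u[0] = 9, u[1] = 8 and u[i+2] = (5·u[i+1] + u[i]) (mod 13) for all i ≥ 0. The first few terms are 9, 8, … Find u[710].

We have u[0] = 9,  u[1] = 8,  u[2] = 10,  u[3] = 6,  u[4] = 1,  u[5] = 11,  u[6] = 4,  u[7] = 5,  u[8] = 3,  u[9] = 7,  u[10] = 12,  u[11] = 2,  u[12] = 9,  u[13] = 8.
The sequence repeats with period 12.
(710 - 0) mod 12 = 2, so u[710] = u[2] = 10.

10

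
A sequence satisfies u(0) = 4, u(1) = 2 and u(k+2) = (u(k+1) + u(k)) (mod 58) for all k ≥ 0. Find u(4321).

36

u(0) = 4, u(1) = 2, u(2) = 6, u(3) = 8, u(4) = 14, u(5) = 22, u(6) = 36, u(7) = 0, u(8) = 36, u(9) = 36, u(10) = 14, u(11) = 50, u(12) = 6, u(13) = 56, u(14) = 4, u(15) = 2.
The sequence repeats with period 14.
(4321 - 0) mod 14 = 9, so u(4321) = u(9) = 36.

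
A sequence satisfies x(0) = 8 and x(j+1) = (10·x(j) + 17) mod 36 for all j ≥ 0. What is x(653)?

3

Listing terms: x(0) = 8, x(1) = 25, x(2) = 15, x(3) = 23, x(4) = 31, x(5) = 3, x(6) = 11, x(7) = 19, x(8) = 27, x(9) = 35, x(10) = 7, x(11) = 15.
Since x(11) = x(2) = 15, the sequence is eventually periodic: after a pre-period of length 2 it cycles with period 9.
For j ≥ 2, x(j) depends only on (j - 2) mod 9. (653 - 2) mod 9 = 3, so x(653) = x(5) = 3.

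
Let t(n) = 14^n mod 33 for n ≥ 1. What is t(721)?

We have t(1) = 14,  t(2) = 31,  t(3) = 5,  t(4) = 4,  t(5) = 23,  t(6) = 25,  t(7) = 20,  t(8) = 16,  t(9) = 26,  t(10) = 1,  t(11) = 14.
Since t(11) = t(1) = 14, the sequence is periodic with period 10.
(721 - 1) mod 10 = 0, so t(721) = t(1) = 14.

14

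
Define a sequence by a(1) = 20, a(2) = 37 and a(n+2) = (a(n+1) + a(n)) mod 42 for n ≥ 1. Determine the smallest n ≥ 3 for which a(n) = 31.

20

Computing terms: a(1) = 20, a(2) = 37, a(3) = 15, a(4) = 10, a(5) = 25, a(6) = 35, a(7) = 18, a(8) = 11, a(9) = 29, a(10) = 40, a(11) = 27, a(12) = 25, a(13) = 10, a(14) = 35, a(15) = 3, a(16) = 38, a(17) = 41, a(18) = 37, a(19) = 36, a(20) = 31, a(21) = 25, a(22) = 14, a(23) = 39, a(24) = 11, a(25) = 8, a(26) = 19, a(27) = 27, a(28) = 4, a(29) = 31, a(30) = 35, a(31) = 24, a(32) = 17, a(33) = 41, a(34) = 16, a(35) = 15, a(36) = 31, a(37) = 4, a(38) = 35, a(39) = 39, a(40) = 32, a(41) = 29, a(42) = 19, a(43) = 6, a(44) = 25, a(45) = 31, a(46) = 14, a(47) = 3, a(48) = 17, a(49) = 20, a(50) = 37.
Since (a(49), a(50)) = (a(1), a(2)) = (20, 37) (two consecutive terms determine the rest), the sequence is periodic with period 48.
The value 31 first appears (with n ≥ 3) at a(20).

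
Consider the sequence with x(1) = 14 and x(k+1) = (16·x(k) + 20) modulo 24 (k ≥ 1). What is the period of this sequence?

Listing terms: x(1) = 14,  x(2) = 4,  x(3) = 12,  x(4) = 20,  x(5) = 4.
Since x(5) = x(2) = 4, the sequence is eventually periodic: after a pre-period of length 1 it cycles with period 3.

3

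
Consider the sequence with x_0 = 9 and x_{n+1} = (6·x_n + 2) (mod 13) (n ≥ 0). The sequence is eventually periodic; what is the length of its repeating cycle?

Listing terms: x_0 = 9, x_1 = 4, x_2 = 0, x_3 = 2, x_4 = 1, x_5 = 8, x_6 = 11, x_7 = 3, x_8 = 7, x_9 = 5, x_{10} = 6, x_{11} = 12, x_{12} = 9.
The sequence repeats with period 12.

12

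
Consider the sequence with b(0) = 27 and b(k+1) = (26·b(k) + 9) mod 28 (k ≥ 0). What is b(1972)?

b(0) = 27; b(1) = 11; b(2) = 15; b(3) = 7; b(4) = 23; b(5) = 19; b(6) = 27.
The sequence repeats with period 6.
So b(1972) = b(0 + ((1972-0) mod 6)) = b(4) = 23.

23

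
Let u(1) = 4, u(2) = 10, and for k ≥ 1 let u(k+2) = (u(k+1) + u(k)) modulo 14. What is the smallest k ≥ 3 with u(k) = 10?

4

Computing terms: u(1) = 4; u(2) = 10; u(3) = 0; u(4) = 10; u(5) = 10; u(6) = 6; u(7) = 2; u(8) = 8; u(9) = 10; u(10) = 4; u(11) = 0; u(12) = 4; u(13) = 4; u(14) = 8; u(15) = 12; u(16) = 6; u(17) = 4; u(18) = 10.
The sequence repeats with period 16.
The value 10 first appears (with k ≥ 3) at u(4).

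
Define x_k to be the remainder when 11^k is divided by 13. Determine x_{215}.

6

x_0 = 1,  x_1 = 11,  x_2 = 4,  x_3 = 5,  x_4 = 3,  x_5 = 7,  x_6 = 12,  x_7 = 2,  x_8 = 9,  x_9 = 8,  x_{10} = 10,  x_{11} = 6,  x_{12} = 1.
Since x_{12} = x_0 = 1, the sequence is periodic with period 12.
(215 - 0) mod 12 = 11, so x_{215} = x_{11} = 6.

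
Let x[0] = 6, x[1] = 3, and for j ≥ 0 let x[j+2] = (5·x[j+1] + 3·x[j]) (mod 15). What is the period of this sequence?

x[0] = 6,  x[1] = 3,  x[2] = 3,  x[3] = 9,  x[4] = 9,  x[5] = 12,  x[6] = 12,  x[7] = 6,  x[8] = 6,  x[9] = 3.
Since (x[8], x[9]) = (x[0], x[1]) = (6, 3) (two consecutive terms determine the rest), the sequence is periodic with period 8.

8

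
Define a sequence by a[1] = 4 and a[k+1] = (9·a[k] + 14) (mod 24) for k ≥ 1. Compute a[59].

8

We have a[1] = 4; a[2] = 2; a[3] = 8; a[4] = 14; a[5] = 20; a[6] = 2.
Since a[6] = a[2] = 2, the sequence is eventually periodic: after a pre-period of length 1 it cycles with period 4.
For k ≥ 2, a[k] depends only on (k - 2) mod 4. (59 - 2) mod 4 = 1, so a[59] = a[3] = 8.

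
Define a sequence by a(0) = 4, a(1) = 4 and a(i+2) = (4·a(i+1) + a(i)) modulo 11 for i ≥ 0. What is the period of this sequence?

10

Computing terms: a(0) = 4, a(1) = 4, a(2) = 9, a(3) = 7, a(4) = 4, a(5) = 1, a(6) = 8, a(7) = 0, a(8) = 8, a(9) = 10, a(10) = 4, a(11) = 4.
The sequence repeats with period 10.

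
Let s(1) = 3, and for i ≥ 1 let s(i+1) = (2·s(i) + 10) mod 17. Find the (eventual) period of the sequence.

Computing terms: s(1) = 3, s(2) = 16, s(3) = 8, s(4) = 9, s(5) = 11, s(6) = 15, s(7) = 6, s(8) = 5, s(9) = 3.
The sequence repeats with period 8.

8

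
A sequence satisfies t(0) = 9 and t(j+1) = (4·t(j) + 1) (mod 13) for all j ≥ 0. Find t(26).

6

Listing terms: t(0) = 9,  t(1) = 11,  t(2) = 6,  t(3) = 12,  t(4) = 10,  t(5) = 2,  t(6) = 9.
Since t(6) = t(0) = 9, the sequence is periodic with period 6.
So t(26) = t(0 + ((26-0) mod 6)) = t(2) = 6.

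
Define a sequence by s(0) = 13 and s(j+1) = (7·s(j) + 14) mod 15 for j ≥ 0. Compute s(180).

Listing terms: s(0) = 13, s(1) = 0, s(2) = 14, s(3) = 7, s(4) = 3, s(5) = 5, s(6) = 4, s(7) = 12, s(8) = 8, s(9) = 10, s(10) = 9, s(11) = 2, s(12) = 13.
The sequence repeats with period 12.
(180 - 0) mod 12 = 0, so s(180) = s(0) = 13.

13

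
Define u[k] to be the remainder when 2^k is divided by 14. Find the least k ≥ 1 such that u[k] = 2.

Computing terms: u[0] = 1,  u[1] = 2,  u[2] = 4,  u[3] = 8,  u[4] = 2.
Since u[4] = u[1] = 2, the sequence is eventually periodic: after a pre-period of length 1 it cycles with period 3.
The value 2 first appears (with k ≥ 1) at u[1].

1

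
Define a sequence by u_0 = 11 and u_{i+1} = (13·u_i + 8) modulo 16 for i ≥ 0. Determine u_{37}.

7

u_0 = 11, u_1 = 7, u_2 = 3, u_3 = 15, u_4 = 11.
Since u_4 = u_0 = 11, the sequence is periodic with period 4.
So u_{37} = u_{0 + ((37-0) mod 4)} = u_1 = 7.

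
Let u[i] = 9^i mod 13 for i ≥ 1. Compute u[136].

Computing terms: u[1] = 9; u[2] = 3; u[3] = 1; u[4] = 9.
Since u[4] = u[1] = 9, the sequence is periodic with period 3.
(136 - 1) mod 3 = 0, so u[136] = u[1] = 9.

9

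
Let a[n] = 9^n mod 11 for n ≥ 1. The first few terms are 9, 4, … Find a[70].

1

a[1] = 9,  a[2] = 4,  a[3] = 3,  a[4] = 5,  a[5] = 1,  a[6] = 9.
The sequence repeats with period 5.
So a[70] = a[1 + ((70-1) mod 5)] = a[5] = 1.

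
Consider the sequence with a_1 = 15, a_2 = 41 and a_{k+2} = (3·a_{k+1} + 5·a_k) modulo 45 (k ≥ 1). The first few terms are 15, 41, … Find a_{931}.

3

Listing terms: a_1 = 15; a_2 = 41; a_3 = 18; a_4 = 34; a_5 = 12; a_6 = 26; a_7 = 3; a_8 = 4; a_9 = 27; a_{10} = 11; a_{11} = 33; a_{12} = 19; a_{13} = 42; a_{14} = 41; a_{15} = 18.
Since (a_{14}, a_{15}) = (a_2, a_3) = (41, 18) (two consecutive terms determine the rest), the sequence is eventually periodic: after a pre-period of length 1 it cycles with period 12.
For k ≥ 2, a_k depends only on (k - 2) mod 12. (931 - 2) mod 12 = 5, so a_{931} = a_7 = 3.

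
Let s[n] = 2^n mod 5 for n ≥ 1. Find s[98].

Listing terms: s[1] = 2; s[2] = 4; s[3] = 3; s[4] = 1; s[5] = 2.
The sequence repeats with period 4.
So s[98] = s[1 + ((98-1) mod 4)] = s[2] = 4.

4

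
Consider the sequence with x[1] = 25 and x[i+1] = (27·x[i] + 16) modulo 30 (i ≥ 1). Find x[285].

25

x[1] = 25, x[2] = 1, x[3] = 13, x[4] = 7, x[5] = 25.
Since x[5] = x[1] = 25, the sequence is periodic with period 4.
(285 - 1) mod 4 = 0, so x[285] = x[1] = 25.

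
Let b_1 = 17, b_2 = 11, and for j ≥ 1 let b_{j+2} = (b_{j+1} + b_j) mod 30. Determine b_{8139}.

28

We have b_1 = 17, b_2 = 11, b_3 = 28, b_4 = 9, b_5 = 7, b_6 = 16, b_7 = 23, b_8 = 9, b_9 = 2, b_{10} = 11, b_{11} = 13, b_{12} = 24, b_{13} = 7, b_{14} = 1, b_{15} = 8, b_{16} = 9, b_{17} = 17, b_{18} = 26, b_{19} = 13, b_{20} = 9, b_{21} = 22, b_{22} = 1, b_{23} = 23, b_{24} = 24, b_{25} = 17, b_{26} = 11.
The sequence repeats with period 24.
So b_{8139} = b_{1 + ((8139-1) mod 24)} = b_3 = 28.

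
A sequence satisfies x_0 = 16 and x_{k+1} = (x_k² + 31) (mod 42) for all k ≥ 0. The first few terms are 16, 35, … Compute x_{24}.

26

x_0 = 16, x_1 = 35, x_2 = 38, x_3 = 5, x_4 = 14, x_5 = 17, x_6 = 26, x_7 = 35.
Since x_7 = x_1 = 35, the sequence is eventually periodic: after a pre-period of length 1 it cycles with period 6.
For k ≥ 1, x_k depends only on (k - 1) mod 6. (24 - 1) mod 6 = 5, so x_{24} = x_6 = 26.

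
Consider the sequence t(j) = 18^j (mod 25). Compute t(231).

7

Computing terms: t(0) = 1; t(1) = 18; t(2) = 24; t(3) = 7; t(4) = 1.
The sequence repeats with period 4.
So t(231) = t(0 + ((231-0) mod 4)) = t(3) = 7.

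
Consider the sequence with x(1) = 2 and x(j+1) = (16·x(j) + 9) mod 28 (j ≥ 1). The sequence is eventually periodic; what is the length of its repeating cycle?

x(1) = 2, x(2) = 13, x(3) = 21, x(4) = 9, x(5) = 13.
Since x(5) = x(2) = 13, the sequence is eventually periodic: after a pre-period of length 1 it cycles with period 3.

3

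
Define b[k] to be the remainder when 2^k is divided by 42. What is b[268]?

Computing terms: b[0] = 1,  b[1] = 2,  b[2] = 4,  b[3] = 8,  b[4] = 16,  b[5] = 32,  b[6] = 22,  b[7] = 2.
Since b[7] = b[1] = 2, the sequence is eventually periodic: after a pre-period of length 1 it cycles with period 6.
For k ≥ 1, b[k] depends only on (k - 1) mod 6. (268 - 1) mod 6 = 3, so b[268] = b[4] = 16.

16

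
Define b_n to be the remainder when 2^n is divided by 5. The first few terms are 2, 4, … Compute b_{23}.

We have b_1 = 2, b_2 = 4, b_3 = 3, b_4 = 1, b_5 = 2.
Since b_5 = b_1 = 2, the sequence is periodic with period 4.
So b_{23} = b_{1 + ((23-1) mod 4)} = b_3 = 3.

3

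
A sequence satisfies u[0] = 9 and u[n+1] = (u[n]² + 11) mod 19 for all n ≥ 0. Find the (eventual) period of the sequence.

3

We have u[0] = 9,  u[1] = 16,  u[2] = 1,  u[3] = 12,  u[4] = 3,  u[5] = 1.
Since u[5] = u[2] = 1, the sequence is eventually periodic: after a pre-period of length 2 it cycles with period 3.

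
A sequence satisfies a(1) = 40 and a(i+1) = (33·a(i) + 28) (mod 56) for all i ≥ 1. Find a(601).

40

a(1) = 40, a(2) = 4, a(3) = 48, a(4) = 44, a(5) = 24, a(6) = 36, a(7) = 40.
Since a(7) = a(1) = 40, the sequence is periodic with period 6.
(601 - 1) mod 6 = 0, so a(601) = a(1) = 40.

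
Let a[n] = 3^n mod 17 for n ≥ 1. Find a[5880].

16

Listing terms: a[1] = 3, a[2] = 9, a[3] = 10, a[4] = 13, a[5] = 5, a[6] = 15, a[7] = 11, a[8] = 16, a[9] = 14, a[10] = 8, a[11] = 7, a[12] = 4, a[13] = 12, a[14] = 2, a[15] = 6, a[16] = 1, a[17] = 3.
Since a[17] = a[1] = 3, the sequence is periodic with period 16.
(5880 - 1) mod 16 = 7, so a[5880] = a[8] = 16.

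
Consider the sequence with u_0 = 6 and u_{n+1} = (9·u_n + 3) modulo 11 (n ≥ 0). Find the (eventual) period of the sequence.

We have u_0 = 6; u_1 = 2; u_2 = 10; u_3 = 5; u_4 = 4; u_5 = 6.
Since u_5 = u_0 = 6, the sequence is periodic with period 5.

5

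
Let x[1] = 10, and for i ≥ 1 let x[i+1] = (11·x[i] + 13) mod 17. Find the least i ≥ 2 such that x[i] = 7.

10

x[1] = 10, x[2] = 4, x[3] = 6, x[4] = 11, x[5] = 15, x[6] = 8, x[7] = 16, x[8] = 2, x[9] = 1, x[10] = 7, x[11] = 5, x[12] = 0, x[13] = 13, x[14] = 3, x[15] = 12, x[16] = 9, x[17] = 10.
The sequence repeats with period 16.
The value 7 first appears (with i ≥ 2) at x[10].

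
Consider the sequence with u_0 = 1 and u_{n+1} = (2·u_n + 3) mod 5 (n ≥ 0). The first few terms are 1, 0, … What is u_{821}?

u_0 = 1; u_1 = 0; u_2 = 3; u_3 = 4; u_4 = 1.
The sequence repeats with period 4.
So u_{821} = u_{0 + ((821-0) mod 4)} = u_1 = 0.

0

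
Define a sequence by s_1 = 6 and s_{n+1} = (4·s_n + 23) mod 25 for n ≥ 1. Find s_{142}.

22

Listing terms: s_1 = 6; s_2 = 22; s_3 = 11; s_4 = 17; s_5 = 16; s_6 = 12; s_7 = 21; s_8 = 7; s_9 = 1; s_{10} = 2; s_{11} = 6.
The sequence repeats with period 10.
So s_{142} = s_{1 + ((142-1) mod 10)} = s_2 = 22.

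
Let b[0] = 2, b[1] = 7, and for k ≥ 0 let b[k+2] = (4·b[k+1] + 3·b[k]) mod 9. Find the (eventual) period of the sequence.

We have b[0] = 2,  b[1] = 7,  b[2] = 7,  b[3] = 4,  b[4] = 1,  b[5] = 7,  b[6] = 4.
Since (b[5], b[6]) = (b[2], b[3]) = (7, 4) (two consecutive terms determine the rest), the sequence is eventually periodic: after a pre-period of length 2 it cycles with period 3.

3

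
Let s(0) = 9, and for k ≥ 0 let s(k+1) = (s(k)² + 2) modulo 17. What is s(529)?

3

Listing terms: s(0) = 9; s(1) = 15; s(2) = 6; s(3) = 4; s(4) = 1; s(5) = 3; s(6) = 11; s(7) = 4.
Since s(7) = s(3) = 4, the sequence is eventually periodic: after a pre-period of length 3 it cycles with period 4.
For k ≥ 3, s(k) depends only on (k - 3) mod 4. (529 - 3) mod 4 = 2, so s(529) = s(5) = 3.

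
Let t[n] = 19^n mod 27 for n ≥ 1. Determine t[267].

We have t[1] = 19, t[2] = 10, t[3] = 1, t[4] = 19.
The sequence repeats with period 3.
(267 - 1) mod 3 = 2, so t[267] = t[3] = 1.

1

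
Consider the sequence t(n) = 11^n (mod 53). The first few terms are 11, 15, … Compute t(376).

24

Computing terms: t(1) = 11, t(2) = 15, t(3) = 6, t(4) = 13, t(5) = 37, t(6) = 36, t(7) = 25, t(8) = 10, t(9) = 4, t(10) = 44, t(11) = 7, t(12) = 24, t(13) = 52, t(14) = 42, t(15) = 38, t(16) = 47, t(17) = 40, t(18) = 16, t(19) = 17, t(20) = 28, t(21) = 43, t(22) = 49, t(23) = 9, t(24) = 46, t(25) = 29, t(26) = 1, t(27) = 11.
The sequence repeats with period 26.
(376 - 1) mod 26 = 11, so t(376) = t(12) = 24.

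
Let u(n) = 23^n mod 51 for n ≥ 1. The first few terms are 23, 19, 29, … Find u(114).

19

We have u(1) = 23; u(2) = 19; u(3) = 29; u(4) = 4; u(5) = 41; u(6) = 25; u(7) = 14; u(8) = 16; u(9) = 11; u(10) = 49; u(11) = 5; u(12) = 13; u(13) = 44; u(14) = 43; u(15) = 20; u(16) = 1; u(17) = 23.
The sequence repeats with period 16.
So u(114) = u(1 + ((114-1) mod 16)) = u(2) = 19.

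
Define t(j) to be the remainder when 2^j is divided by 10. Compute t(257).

2

We have t(1) = 2, t(2) = 4, t(3) = 8, t(4) = 6, t(5) = 2.
Since t(5) = t(1) = 2, the sequence is periodic with period 4.
So t(257) = t(1 + ((257-1) mod 4)) = t(1) = 2.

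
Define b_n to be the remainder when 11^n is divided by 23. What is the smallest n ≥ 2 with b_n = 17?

b_1 = 11, b_2 = 6, b_3 = 20, b_4 = 13, b_5 = 5, b_6 = 9, b_7 = 7, b_8 = 8, b_9 = 19, b_{10} = 2, b_{11} = 22, b_{12} = 12, b_{13} = 17, b_{14} = 3, b_{15} = 10, b_{16} = 18, b_{17} = 14, b_{18} = 16, b_{19} = 15, b_{20} = 4, b_{21} = 21, b_{22} = 1, b_{23} = 11.
Since b_{23} = b_1 = 11, the sequence is periodic with period 22.
The value 17 first appears (with n ≥ 2) at b_{13}.

13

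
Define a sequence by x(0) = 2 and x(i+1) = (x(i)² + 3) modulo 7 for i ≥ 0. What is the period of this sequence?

3

We have x(0) = 2, x(1) = 0, x(2) = 3, x(3) = 5, x(4) = 0.
Since x(4) = x(1) = 0, the sequence is eventually periodic: after a pre-period of length 1 it cycles with period 3.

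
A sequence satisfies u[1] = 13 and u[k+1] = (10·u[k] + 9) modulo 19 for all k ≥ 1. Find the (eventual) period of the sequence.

u[1] = 13, u[2] = 6, u[3] = 12, u[4] = 15, u[5] = 7, u[6] = 3, u[7] = 1, u[8] = 0, u[9] = 9, u[10] = 4, u[11] = 11, u[12] = 5, u[13] = 2, u[14] = 10, u[15] = 14, u[16] = 16, u[17] = 17, u[18] = 8, u[19] = 13.
Since u[19] = u[1] = 13, the sequence is periodic with period 18.

18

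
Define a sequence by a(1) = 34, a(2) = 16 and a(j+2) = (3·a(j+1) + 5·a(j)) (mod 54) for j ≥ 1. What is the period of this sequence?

a(1) = 34,  a(2) = 16,  a(3) = 2,  a(4) = 32,  a(5) = 52,  a(6) = 46,  a(7) = 20,  a(8) = 20,  a(9) = 52,  a(10) = 40,  a(11) = 2,  a(12) = 44,  a(13) = 34,  a(14) = 52,  a(15) = 2,  a(16) = 50,  a(17) = 52,  a(18) = 28,  a(19) = 20,  a(20) = 38,  a(21) = 52,  a(22) = 22,  a(23) = 2,  a(24) = 8,  a(25) = 34,  a(26) = 34,  a(27) = 2,  a(28) = 14,  a(29) = 52,  a(30) = 10,  a(31) = 20,  a(32) = 2,  a(33) = 52,  a(34) = 4,  a(35) = 2,  a(36) = 26,  a(37) = 34,  a(38) = 16.
The sequence repeats with period 36.

36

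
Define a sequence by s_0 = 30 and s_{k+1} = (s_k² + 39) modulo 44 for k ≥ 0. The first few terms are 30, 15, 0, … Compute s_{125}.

Listing terms: s_0 = 30; s_1 = 15; s_2 = 0; s_3 = 39; s_4 = 20; s_5 = 43; s_6 = 40; s_7 = 11; s_8 = 28; s_9 = 31; s_{10} = 32; s_{11} = 7; s_{12} = 0.
Since s_{12} = s_2 = 0, the sequence is eventually periodic: after a pre-period of length 2 it cycles with period 10.
For k ≥ 2, s_k depends only on (k - 2) mod 10. (125 - 2) mod 10 = 3, so s_{125} = s_5 = 43.

43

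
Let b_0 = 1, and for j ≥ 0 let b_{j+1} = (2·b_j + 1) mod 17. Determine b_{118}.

8

b_0 = 1, b_1 = 3, b_2 = 7, b_3 = 15, b_4 = 14, b_5 = 12, b_6 = 8, b_7 = 0, b_8 = 1.
Since b_8 = b_0 = 1, the sequence is periodic with period 8.
So b_{118} = b_{0 + ((118-0) mod 8)} = b_6 = 8.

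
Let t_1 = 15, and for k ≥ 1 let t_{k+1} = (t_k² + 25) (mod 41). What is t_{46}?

t_1 = 15,  t_2 = 4,  t_3 = 0,  t_4 = 25,  t_5 = 35,  t_6 = 20,  t_7 = 15.
The sequence repeats with period 6.
So t_{46} = t_{1 + ((46-1) mod 6)} = t_4 = 25.

25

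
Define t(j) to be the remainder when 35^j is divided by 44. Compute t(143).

19

Listing terms: t(0) = 1, t(1) = 35, t(2) = 37, t(3) = 19, t(4) = 5, t(5) = 43, t(6) = 9, t(7) = 7, t(8) = 25, t(9) = 39, t(10) = 1.
The sequence repeats with period 10.
(143 - 0) mod 10 = 3, so t(143) = t(3) = 19.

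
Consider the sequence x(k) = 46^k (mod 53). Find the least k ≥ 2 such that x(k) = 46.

Computing terms: x(1) = 46; x(2) = 49; x(3) = 28; x(4) = 16; x(5) = 47; x(6) = 42; x(7) = 24; x(8) = 44; x(9) = 10; x(10) = 36; x(11) = 13; x(12) = 15; x(13) = 1; x(14) = 46.
Since x(14) = x(1) = 46, the sequence is periodic with period 13.
The value 46 next appears (with k ≥ 2) at x(14).

14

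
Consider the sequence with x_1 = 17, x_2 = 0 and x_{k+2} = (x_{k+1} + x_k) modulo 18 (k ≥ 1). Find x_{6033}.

Computing terms: x_1 = 17, x_2 = 0, x_3 = 17, x_4 = 17, x_5 = 16, x_6 = 15, x_7 = 13, x_8 = 10, x_9 = 5, x_{10} = 15, x_{11} = 2, x_{12} = 17, x_{13} = 1, x_{14} = 0, x_{15} = 1, x_{16} = 1, x_{17} = 2, x_{18} = 3, x_{19} = 5, x_{20} = 8, x_{21} = 13, x_{22} = 3, x_{23} = 16, x_{24} = 1, x_{25} = 17, x_{26} = 0.
The sequence repeats with period 24.
So x_{6033} = x_{1 + ((6033-1) mod 24)} = x_9 = 5.

5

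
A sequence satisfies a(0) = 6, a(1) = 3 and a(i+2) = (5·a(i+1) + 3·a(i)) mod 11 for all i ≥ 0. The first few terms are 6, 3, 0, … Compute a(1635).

We have a(0) = 6; a(1) = 3; a(2) = 0; a(3) = 9; a(4) = 1; a(5) = 10; a(6) = 9; a(7) = 9; a(8) = 6; a(9) = 2; a(10) = 6; a(11) = 3.
The sequence repeats with period 10.
(1635 - 0) mod 10 = 5, so a(1635) = a(5) = 10.

10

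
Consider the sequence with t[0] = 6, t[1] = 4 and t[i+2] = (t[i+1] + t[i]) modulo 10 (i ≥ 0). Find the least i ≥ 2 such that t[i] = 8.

5

Listing terms: t[0] = 6; t[1] = 4; t[2] = 0; t[3] = 4; t[4] = 4; t[5] = 8; t[6] = 2; t[7] = 0; t[8] = 2; t[9] = 2; t[10] = 4; t[11] = 6; t[12] = 0; t[13] = 6; t[14] = 6; t[15] = 2; t[16] = 8; t[17] = 0; t[18] = 8; t[19] = 8; t[20] = 6; t[21] = 4.
Since (t[20], t[21]) = (t[0], t[1]) = (6, 4) (two consecutive terms determine the rest), the sequence is periodic with period 20.
The value 8 first appears (with i ≥ 2) at t[5].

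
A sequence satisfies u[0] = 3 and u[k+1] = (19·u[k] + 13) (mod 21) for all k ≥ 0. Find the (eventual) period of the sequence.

Listing terms: u[0] = 3,  u[1] = 7,  u[2] = 20,  u[3] = 15,  u[4] = 4,  u[5] = 5,  u[6] = 3.
Since u[6] = u[0] = 3, the sequence is periodic with period 6.

6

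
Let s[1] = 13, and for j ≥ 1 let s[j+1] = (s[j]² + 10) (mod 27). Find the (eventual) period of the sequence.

3

s[1] = 13; s[2] = 17; s[3] = 2; s[4] = 14; s[5] = 17.
Since s[5] = s[2] = 17, the sequence is eventually periodic: after a pre-period of length 1 it cycles with period 3.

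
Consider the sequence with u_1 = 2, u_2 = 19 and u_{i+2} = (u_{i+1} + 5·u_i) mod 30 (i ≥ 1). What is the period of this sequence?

Listing terms: u_1 = 2; u_2 = 19; u_3 = 29; u_4 = 4; u_5 = 29; u_6 = 19; u_7 = 14; u_8 = 19; u_9 = 29.
Since (u_8, u_9) = (u_2, u_3) = (19, 29) (two consecutive terms determine the rest), the sequence is eventually periodic: after a pre-period of length 1 it cycles with period 6.

6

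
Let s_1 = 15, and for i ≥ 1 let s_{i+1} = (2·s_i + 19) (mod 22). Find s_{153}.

7

s_1 = 15; s_2 = 5; s_3 = 7; s_4 = 11; s_5 = 19; s_6 = 13; s_7 = 1; s_8 = 21; s_9 = 17; s_{10} = 9; s_{11} = 15.
Since s_{11} = s_1 = 15, the sequence is periodic with period 10.
(153 - 1) mod 10 = 2, so s_{153} = s_3 = 7.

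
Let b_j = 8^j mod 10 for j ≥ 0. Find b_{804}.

Computing terms: b_0 = 1, b_1 = 8, b_2 = 4, b_3 = 2, b_4 = 6, b_5 = 8.
Since b_5 = b_1 = 8, the sequence is eventually periodic: after a pre-period of length 1 it cycles with period 4.
For j ≥ 1, b_j depends only on (j - 1) mod 4. (804 - 1) mod 4 = 3, so b_{804} = b_4 = 6.

6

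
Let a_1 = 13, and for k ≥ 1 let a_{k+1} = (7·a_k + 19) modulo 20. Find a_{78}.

10

Computing terms: a_1 = 13, a_2 = 10, a_3 = 9, a_4 = 2, a_5 = 13.
Since a_5 = a_1 = 13, the sequence is periodic with period 4.
(78 - 1) mod 4 = 1, so a_{78} = a_2 = 10.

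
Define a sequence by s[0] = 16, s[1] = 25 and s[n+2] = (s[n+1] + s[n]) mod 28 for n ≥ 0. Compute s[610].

27

Computing terms: s[0] = 16, s[1] = 25, s[2] = 13, s[3] = 10, s[4] = 23, s[5] = 5, s[6] = 0, s[7] = 5, s[8] = 5, s[9] = 10, s[10] = 15, s[11] = 25, s[12] = 12, s[13] = 9, s[14] = 21, s[15] = 2, s[16] = 23, s[17] = 25, s[18] = 20, s[19] = 17, s[20] = 9, s[21] = 26, s[22] = 7, s[23] = 5, s[24] = 12, s[25] = 17, s[26] = 1, s[27] = 18, s[28] = 19, s[29] = 9, s[30] = 0, s[31] = 9, s[32] = 9, s[33] = 18, s[34] = 27, s[35] = 17, s[36] = 16, s[37] = 5, s[38] = 21, s[39] = 26, s[40] = 19, s[41] = 17, s[42] = 8, s[43] = 25, s[44] = 5, s[45] = 2, s[46] = 7, s[47] = 9, s[48] = 16, s[49] = 25.
The sequence repeats with period 48.
(610 - 0) mod 48 = 34, so s[610] = s[34] = 27.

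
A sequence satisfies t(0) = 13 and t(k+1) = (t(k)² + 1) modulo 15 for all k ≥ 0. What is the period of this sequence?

We have t(0) = 13; t(1) = 5; t(2) = 11; t(3) = 2; t(4) = 5.
Since t(4) = t(1) = 5, the sequence is eventually periodic: after a pre-period of length 1 it cycles with period 3.

3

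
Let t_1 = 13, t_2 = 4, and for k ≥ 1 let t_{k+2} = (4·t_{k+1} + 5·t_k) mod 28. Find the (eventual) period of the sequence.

6

t_1 = 13, t_2 = 4, t_3 = 25, t_4 = 8, t_5 = 17, t_6 = 24, t_7 = 13, t_8 = 4.
The sequence repeats with period 6.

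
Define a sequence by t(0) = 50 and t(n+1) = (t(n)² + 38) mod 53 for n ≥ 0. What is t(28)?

t(0) = 50; t(1) = 47; t(2) = 21; t(3) = 2; t(4) = 42; t(5) = 0; t(6) = 38; t(7) = 51; t(8) = 42.
Since t(8) = t(4) = 42, the sequence is eventually periodic: after a pre-period of length 4 it cycles with period 4.
For n ≥ 4, t(n) depends only on (n - 4) mod 4. (28 - 4) mod 4 = 0, so t(28) = t(4) = 42.

42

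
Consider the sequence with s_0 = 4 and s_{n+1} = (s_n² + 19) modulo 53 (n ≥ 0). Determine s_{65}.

s_0 = 4,  s_1 = 35,  s_2 = 25,  s_3 = 8,  s_4 = 30,  s_5 = 18,  s_6 = 25.
Since s_6 = s_2 = 25, the sequence is eventually periodic: after a pre-period of length 2 it cycles with period 4.
For n ≥ 2, s_n depends only on (n - 2) mod 4. (65 - 2) mod 4 = 3, so s_{65} = s_5 = 18.

18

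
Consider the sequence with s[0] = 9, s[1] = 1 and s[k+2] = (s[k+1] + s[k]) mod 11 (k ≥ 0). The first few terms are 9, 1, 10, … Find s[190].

Computing terms: s[0] = 9; s[1] = 1; s[2] = 10; s[3] = 0; s[4] = 10; s[5] = 10; s[6] = 9; s[7] = 8; s[8] = 6; s[9] = 3; s[10] = 9; s[11] = 1.
The sequence repeats with period 10.
So s[190] = s[0 + ((190-0) mod 10)] = s[0] = 9.

9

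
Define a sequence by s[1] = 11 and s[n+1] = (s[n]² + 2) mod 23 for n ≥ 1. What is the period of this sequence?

3

Listing terms: s[1] = 11; s[2] = 8; s[3] = 20; s[4] = 11.
The sequence repeats with period 3.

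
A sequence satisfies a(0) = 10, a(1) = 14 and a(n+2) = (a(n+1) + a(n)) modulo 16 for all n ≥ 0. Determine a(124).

a(0) = 10,  a(1) = 14,  a(2) = 8,  a(3) = 6,  a(4) = 14,  a(5) = 4,  a(6) = 2,  a(7) = 6,  a(8) = 8,  a(9) = 14,  a(10) = 6,  a(11) = 4,  a(12) = 10,  a(13) = 14.
The sequence repeats with period 12.
(124 - 0) mod 12 = 4, so a(124) = a(4) = 14.

14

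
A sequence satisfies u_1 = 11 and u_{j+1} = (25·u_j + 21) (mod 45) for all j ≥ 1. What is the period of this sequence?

3

Listing terms: u_1 = 11; u_2 = 26; u_3 = 41; u_4 = 11.
The sequence repeats with period 3.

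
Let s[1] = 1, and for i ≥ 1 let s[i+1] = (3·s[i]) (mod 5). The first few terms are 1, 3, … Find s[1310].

3

s[1] = 1; s[2] = 3; s[3] = 4; s[4] = 2; s[5] = 1.
Since s[5] = s[1] = 1, the sequence is periodic with period 4.
So s[1310] = s[1 + ((1310-1) mod 4)] = s[2] = 3.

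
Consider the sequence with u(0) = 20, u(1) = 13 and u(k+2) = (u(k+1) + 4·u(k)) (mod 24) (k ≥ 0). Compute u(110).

u(0) = 20,  u(1) = 13,  u(2) = 21,  u(3) = 1,  u(4) = 13,  u(5) = 17,  u(6) = 21,  u(7) = 17,  u(8) = 5,  u(9) = 1,  u(10) = 21,  u(11) = 1.
Since (u(10), u(11)) = (u(2), u(3)) = (21, 1) (two consecutive terms determine the rest), the sequence is eventually periodic: after a pre-period of length 2 it cycles with period 8.
For k ≥ 2, u(k) depends only on (k - 2) mod 8. (110 - 2) mod 8 = 4, so u(110) = u(6) = 21.

21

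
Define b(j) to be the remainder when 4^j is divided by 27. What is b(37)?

We have b(0) = 1,  b(1) = 4,  b(2) = 16,  b(3) = 10,  b(4) = 13,  b(5) = 25,  b(6) = 19,  b(7) = 22,  b(8) = 7,  b(9) = 1.
The sequence repeats with period 9.
(37 - 0) mod 9 = 1, so b(37) = b(1) = 4.

4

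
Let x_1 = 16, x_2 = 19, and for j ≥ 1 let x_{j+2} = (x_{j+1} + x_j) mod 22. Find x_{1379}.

Computing terms: x_1 = 16; x_2 = 19; x_3 = 13; x_4 = 10; x_5 = 1; x_6 = 11; x_7 = 12; x_8 = 1; x_9 = 13; x_{10} = 14; x_{11} = 5; x_{12} = 19; x_{13} = 2; x_{14} = 21; x_{15} = 1; x_{16} = 0; x_{17} = 1; x_{18} = 1; x_{19} = 2; x_{20} = 3; x_{21} = 5; x_{22} = 8; x_{23} = 13; x_{24} = 21; x_{25} = 12; x_{26} = 11; x_{27} = 1; x_{28} = 12; x_{29} = 13; x_{30} = 3; x_{31} = 16; x_{32} = 19.
Since (x_{31}, x_{32}) = (x_1, x_2) = (16, 19) (two consecutive terms determine the rest), the sequence is periodic with period 30.
(1379 - 1) mod 30 = 28, so x_{1379} = x_{29} = 13.

13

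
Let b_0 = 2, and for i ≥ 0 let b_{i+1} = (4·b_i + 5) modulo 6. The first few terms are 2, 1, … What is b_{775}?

b_0 = 2, b_1 = 1, b_2 = 3, b_3 = 5, b_4 = 1.
Since b_4 = b_1 = 1, the sequence is eventually periodic: after a pre-period of length 1 it cycles with period 3.
For i ≥ 1, b_i depends only on (i - 1) mod 3. (775 - 1) mod 3 = 0, so b_{775} = b_1 = 1.

1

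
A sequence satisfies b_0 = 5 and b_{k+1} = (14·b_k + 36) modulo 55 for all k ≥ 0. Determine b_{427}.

46

We have b_0 = 5; b_1 = 51; b_2 = 35; b_3 = 31; b_4 = 30; b_5 = 16; b_6 = 40; b_7 = 46; b_8 = 20; b_9 = 41; b_{10} = 5.
Since b_{10} = b_0 = 5, the sequence is periodic with period 10.
So b_{427} = b_{0 + ((427-0) mod 10)} = b_7 = 46.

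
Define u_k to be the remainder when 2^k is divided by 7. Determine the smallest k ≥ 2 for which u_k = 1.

Listing terms: u_1 = 2; u_2 = 4; u_3 = 1; u_4 = 2.
Since u_4 = u_1 = 2, the sequence is periodic with period 3.
The value 1 first appears (with k ≥ 2) at u_3.

3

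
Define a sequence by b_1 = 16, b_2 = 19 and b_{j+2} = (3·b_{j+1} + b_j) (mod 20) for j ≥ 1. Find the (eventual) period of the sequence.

12

We have b_1 = 16,  b_2 = 19,  b_3 = 13,  b_4 = 18,  b_5 = 7,  b_6 = 19,  b_7 = 4,  b_8 = 11,  b_9 = 17,  b_{10} = 2,  b_{11} = 3,  b_{12} = 11,  b_{13} = 16,  b_{14} = 19.
Since (b_{13}, b_{14}) = (b_1, b_2) = (16, 19) (two consecutive terms determine the rest), the sequence is periodic with period 12.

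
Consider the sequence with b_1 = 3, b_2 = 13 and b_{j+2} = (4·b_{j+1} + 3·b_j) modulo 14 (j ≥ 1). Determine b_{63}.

5

We have b_1 = 3; b_2 = 13; b_3 = 5; b_4 = 3; b_5 = 13.
Since (b_4, b_5) = (b_1, b_2) = (3, 13) (two consecutive terms determine the rest), the sequence is periodic with period 3.
So b_{63} = b_{1 + ((63-1) mod 3)} = b_3 = 5.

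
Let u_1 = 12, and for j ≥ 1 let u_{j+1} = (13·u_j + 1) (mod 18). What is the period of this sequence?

18

Computing terms: u_1 = 12; u_2 = 13; u_3 = 8; u_4 = 15; u_5 = 16; u_6 = 11; u_7 = 0; u_8 = 1; u_9 = 14; u_{10} = 3; u_{11} = 4; u_{12} = 17; u_{13} = 6; u_{14} = 7; u_{15} = 2; u_{16} = 9; u_{17} = 10; u_{18} = 5; u_{19} = 12.
Since u_{19} = u_1 = 12, the sequence is periodic with period 18.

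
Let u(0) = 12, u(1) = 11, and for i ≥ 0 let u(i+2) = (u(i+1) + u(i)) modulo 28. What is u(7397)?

7

u(0) = 12,  u(1) = 11,  u(2) = 23,  u(3) = 6,  u(4) = 1,  u(5) = 7,  u(6) = 8,  u(7) = 15,  u(8) = 23,  u(9) = 10,  u(10) = 5,  u(11) = 15,  u(12) = 20,  u(13) = 7,  u(14) = 27,  u(15) = 6,  u(16) = 5,  u(17) = 11,  u(18) = 16,  u(19) = 27,  u(20) = 15,  u(21) = 14,  u(22) = 1,  u(23) = 15,  u(24) = 16,  u(25) = 3,  u(26) = 19,  u(27) = 22,  u(28) = 13,  u(29) = 7,  u(30) = 20,  u(31) = 27,  u(32) = 19,  u(33) = 18,  u(34) = 9,  u(35) = 27,  u(36) = 8,  u(37) = 7,  u(38) = 15,  u(39) = 22,  u(40) = 9,  u(41) = 3,  u(42) = 12,  u(43) = 15,  u(44) = 27,  u(45) = 14,  u(46) = 13,  u(47) = 27,  u(48) = 12,  u(49) = 11.
The sequence repeats with period 48.
So u(7397) = u(0 + ((7397-0) mod 48)) = u(5) = 7.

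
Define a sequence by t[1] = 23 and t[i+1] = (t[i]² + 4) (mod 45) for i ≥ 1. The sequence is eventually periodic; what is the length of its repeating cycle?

3

Listing terms: t[1] = 23; t[2] = 38; t[3] = 8; t[4] = 23.
Since t[4] = t[1] = 23, the sequence is periodic with period 3.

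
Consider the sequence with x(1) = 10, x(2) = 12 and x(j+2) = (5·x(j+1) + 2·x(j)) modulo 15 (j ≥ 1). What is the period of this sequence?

24

Computing terms: x(1) = 10; x(2) = 12; x(3) = 5; x(4) = 4; x(5) = 0; x(6) = 8; x(7) = 10; x(8) = 6; x(9) = 5; x(10) = 7; x(11) = 0; x(12) = 14; x(13) = 10; x(14) = 3; x(15) = 5; x(16) = 1; x(17) = 0; x(18) = 2; x(19) = 10; x(20) = 9; x(21) = 5; x(22) = 13; x(23) = 0; x(24) = 11; x(25) = 10; x(26) = 12.
The sequence repeats with period 24.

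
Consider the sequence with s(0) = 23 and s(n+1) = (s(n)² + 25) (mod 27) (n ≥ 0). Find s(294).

Listing terms: s(0) = 23; s(1) = 14; s(2) = 5; s(3) = 23.
Since s(3) = s(0) = 23, the sequence is periodic with period 3.
(294 - 0) mod 3 = 0, so s(294) = s(0) = 23.

23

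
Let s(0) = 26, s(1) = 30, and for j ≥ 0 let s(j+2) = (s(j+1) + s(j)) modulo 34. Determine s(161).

We have s(0) = 26, s(1) = 30, s(2) = 22, s(3) = 18, s(4) = 6, s(5) = 24, s(6) = 30, s(7) = 20, s(8) = 16, s(9) = 2, s(10) = 18, s(11) = 20, s(12) = 4, s(13) = 24, s(14) = 28, s(15) = 18, s(16) = 12, s(17) = 30, s(18) = 8, s(19) = 4, s(20) = 12, s(21) = 16, s(22) = 28, s(23) = 10, s(24) = 4, s(25) = 14, s(26) = 18, s(27) = 32, s(28) = 16, s(29) = 14, s(30) = 30, s(31) = 10, s(32) = 6, s(33) = 16, s(34) = 22, s(35) = 4, s(36) = 26, s(37) = 30.
Since (s(36), s(37)) = (s(0), s(1)) = (26, 30) (two consecutive terms determine the rest), the sequence is periodic with period 36.
(161 - 0) mod 36 = 17, so s(161) = s(17) = 30.

30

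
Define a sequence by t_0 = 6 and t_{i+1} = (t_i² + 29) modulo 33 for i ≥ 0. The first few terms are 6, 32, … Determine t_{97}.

32

t_0 = 6; t_1 = 32; t_2 = 30; t_3 = 5; t_4 = 21; t_5 = 8; t_6 = 27; t_7 = 32.
Since t_7 = t_1 = 32, the sequence is eventually periodic: after a pre-period of length 1 it cycles with period 6.
For i ≥ 1, t_i depends only on (i - 1) mod 6. (97 - 1) mod 6 = 0, so t_{97} = t_1 = 32.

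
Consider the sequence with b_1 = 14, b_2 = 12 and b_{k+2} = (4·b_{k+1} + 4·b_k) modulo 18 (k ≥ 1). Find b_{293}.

4

Listing terms: b_1 = 14; b_2 = 12; b_3 = 14; b_4 = 14; b_5 = 4; b_6 = 0; b_7 = 16; b_8 = 10; b_9 = 14; b_{10} = 6; b_{11} = 8; b_{12} = 2; b_{13} = 4; b_{14} = 6; b_{15} = 4; b_{16} = 4; b_{17} = 14; b_{18} = 0; b_{19} = 2; b_{20} = 8; b_{21} = 4; b_{22} = 12; b_{23} = 10; b_{24} = 16; b_{25} = 14; b_{26} = 12.
Since (b_{25}, b_{26}) = (b_1, b_2) = (14, 12) (two consecutive terms determine the rest), the sequence is periodic with period 24.
So b_{293} = b_{1 + ((293-1) mod 24)} = b_5 = 4.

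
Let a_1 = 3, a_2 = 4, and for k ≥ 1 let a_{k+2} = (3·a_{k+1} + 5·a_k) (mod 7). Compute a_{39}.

6

Computing terms: a_1 = 3; a_2 = 4; a_3 = 6; a_4 = 3; a_5 = 4.
Since (a_4, a_5) = (a_1, a_2) = (3, 4) (two consecutive terms determine the rest), the sequence is periodic with period 3.
So a_{39} = a_{1 + ((39-1) mod 3)} = a_3 = 6.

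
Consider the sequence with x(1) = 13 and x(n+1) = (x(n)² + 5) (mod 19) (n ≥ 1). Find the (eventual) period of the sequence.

Computing terms: x(1) = 13,  x(2) = 3,  x(3) = 14,  x(4) = 11,  x(5) = 12,  x(6) = 16,  x(7) = 14.
Since x(7) = x(3) = 14, the sequence is eventually periodic: after a pre-period of length 2 it cycles with period 4.

4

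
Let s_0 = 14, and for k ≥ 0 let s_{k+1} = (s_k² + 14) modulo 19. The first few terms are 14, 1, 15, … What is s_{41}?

s_0 = 14,  s_1 = 1,  s_2 = 15,  s_3 = 11,  s_4 = 2,  s_5 = 18,  s_6 = 15.
Since s_6 = s_2 = 15, the sequence is eventually periodic: after a pre-period of length 2 it cycles with period 4.
For k ≥ 2, s_k depends only on (k - 2) mod 4. (41 - 2) mod 4 = 3, so s_{41} = s_5 = 18.

18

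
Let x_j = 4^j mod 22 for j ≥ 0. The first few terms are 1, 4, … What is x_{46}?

4

Computing terms: x_0 = 1; x_1 = 4; x_2 = 16; x_3 = 20; x_4 = 14; x_5 = 12; x_6 = 4.
Since x_6 = x_1 = 4, the sequence is eventually periodic: after a pre-period of length 1 it cycles with period 5.
For j ≥ 1, x_j depends only on (j - 1) mod 5. (46 - 1) mod 5 = 0, so x_{46} = x_1 = 4.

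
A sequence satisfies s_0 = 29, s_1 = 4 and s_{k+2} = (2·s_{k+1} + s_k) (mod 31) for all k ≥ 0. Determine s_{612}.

Listing terms: s_0 = 29; s_1 = 4; s_2 = 6; s_3 = 16; s_4 = 7; s_5 = 30; s_6 = 5; s_7 = 9; s_8 = 23; s_9 = 24; s_{10} = 9; s_{11} = 11; s_{12} = 0; s_{13} = 11; s_{14} = 22; s_{15} = 24; s_{16} = 8; s_{17} = 9; s_{18} = 26; s_{19} = 30; s_{20} = 24; s_{21} = 16; s_{22} = 25; s_{23} = 4; s_{24} = 2; s_{25} = 8; s_{26} = 18; s_{27} = 13; s_{28} = 13; s_{29} = 8; s_{30} = 29; s_{31} = 4.
The sequence repeats with period 30.
So s_{612} = s_{0 + ((612-0) mod 30)} = s_{12} = 0.

0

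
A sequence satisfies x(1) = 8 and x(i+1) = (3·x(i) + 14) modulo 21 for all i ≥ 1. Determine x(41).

Listing terms: x(1) = 8,  x(2) = 17,  x(3) = 2,  x(4) = 20,  x(5) = 11,  x(6) = 5,  x(7) = 8.
Since x(7) = x(1) = 8, the sequence is periodic with period 6.
(41 - 1) mod 6 = 4, so x(41) = x(5) = 11.

11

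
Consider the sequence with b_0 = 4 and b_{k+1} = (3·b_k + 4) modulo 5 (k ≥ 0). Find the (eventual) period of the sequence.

4

b_0 = 4; b_1 = 1; b_2 = 2; b_3 = 0; b_4 = 4.
Since b_4 = b_0 = 4, the sequence is periodic with period 4.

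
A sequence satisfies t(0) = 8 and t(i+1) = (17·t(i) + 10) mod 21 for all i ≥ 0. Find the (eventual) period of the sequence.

t(0) = 8,  t(1) = 20,  t(2) = 14,  t(3) = 17,  t(4) = 5,  t(5) = 11,  t(6) = 8.
Since t(6) = t(0) = 8, the sequence is periodic with period 6.

6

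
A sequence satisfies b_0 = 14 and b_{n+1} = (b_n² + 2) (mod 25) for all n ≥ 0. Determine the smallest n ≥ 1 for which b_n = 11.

Computing terms: b_0 = 14,  b_1 = 23,  b_2 = 6,  b_3 = 13,  b_4 = 21,  b_5 = 18,  b_6 = 1,  b_7 = 3,  b_8 = 11,  b_9 = 23.
Since b_9 = b_1 = 23, the sequence is eventually periodic: after a pre-period of length 1 it cycles with period 8.
The value 11 first appears (with n ≥ 1) at b_8.

8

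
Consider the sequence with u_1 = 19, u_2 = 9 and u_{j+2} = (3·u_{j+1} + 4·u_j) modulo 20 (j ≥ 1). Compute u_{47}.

11

Listing terms: u_1 = 19; u_2 = 9; u_3 = 3; u_4 = 5; u_5 = 7; u_6 = 1; u_7 = 11; u_8 = 17; u_9 = 15; u_{10} = 13; u_{11} = 19; u_{12} = 9.
The sequence repeats with period 10.
(47 - 1) mod 10 = 6, so u_{47} = u_7 = 11.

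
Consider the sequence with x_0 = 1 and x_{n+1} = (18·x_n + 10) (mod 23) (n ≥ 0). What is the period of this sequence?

11

Computing terms: x_0 = 1; x_1 = 5; x_2 = 8; x_3 = 16; x_4 = 22; x_5 = 15; x_6 = 4; x_7 = 13; x_8 = 14; x_9 = 9; x_{10} = 11; x_{11} = 1.
Since x_{11} = x_0 = 1, the sequence is periodic with period 11.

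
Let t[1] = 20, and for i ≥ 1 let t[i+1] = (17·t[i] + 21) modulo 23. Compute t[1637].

10

We have t[1] = 20, t[2] = 16, t[3] = 17, t[4] = 11, t[5] = 1, t[6] = 15, t[7] = 0, t[8] = 21, t[9] = 10, t[10] = 7, t[11] = 2, t[12] = 9, t[13] = 13, t[14] = 12, t[15] = 18, t[16] = 5, t[17] = 14, t[18] = 6, t[19] = 8, t[20] = 19, t[21] = 22, t[22] = 4, t[23] = 20.
Since t[23] = t[1] = 20, the sequence is periodic with period 22.
(1637 - 1) mod 22 = 8, so t[1637] = t[9] = 10.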